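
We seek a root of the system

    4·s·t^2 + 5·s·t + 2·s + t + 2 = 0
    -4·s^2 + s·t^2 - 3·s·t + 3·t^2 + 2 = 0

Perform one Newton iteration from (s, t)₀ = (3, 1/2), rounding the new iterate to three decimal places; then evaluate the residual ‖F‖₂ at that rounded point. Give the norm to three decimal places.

10.424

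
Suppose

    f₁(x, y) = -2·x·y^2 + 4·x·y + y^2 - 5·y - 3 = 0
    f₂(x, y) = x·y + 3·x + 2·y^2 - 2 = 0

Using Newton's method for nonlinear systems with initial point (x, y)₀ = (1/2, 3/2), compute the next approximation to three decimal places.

At (1/2, 3/2): F = (-7.500, 4.750).
Jacobian J = [[-2·y^2 + 4·y, -4·x·y + 4·x + 2·y - 5], [y + 3, x + 4·y]].
At the point, J = [[1.500, -3.000], [4.500, 6.500]] (det J = 23.250).
Solving J·Δ = −F gives Δ = (1.484, -1.758).
Then the next iterate is (x, y)₁ = (1.984, -0.258).

(1.984, -0.258)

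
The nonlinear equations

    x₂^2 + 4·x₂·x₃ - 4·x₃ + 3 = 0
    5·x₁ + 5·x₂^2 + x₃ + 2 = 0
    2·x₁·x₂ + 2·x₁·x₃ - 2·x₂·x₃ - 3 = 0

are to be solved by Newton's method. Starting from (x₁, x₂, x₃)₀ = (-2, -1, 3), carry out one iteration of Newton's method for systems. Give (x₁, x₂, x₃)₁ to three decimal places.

(-0.864, -0.636, 0.955)

At (-2, -1, 3): F = (-20.000, 0.000, -5.000).
Jacobian J = [[0, 2·x₂ + 4·x₃, 4·x₂ - 4], [5, 10·x₂, 1], [2·x₂ + 2·x₃, 2·x₁ - 2·x₃, 2·x₁ - 2·x₂]].
At the point, J = [[0.000, 10.000, -8.000], [5.000, -10.000, 1.000], [4.000, -10.000, -2.000]] (det J = 220.000).
Solving J·Δ = −F gives Δ = (1.136, 0.364, -2.045).
Then the next iterate is (x₁, x₂, x₃)₁ = (-0.864, -0.636, 0.955).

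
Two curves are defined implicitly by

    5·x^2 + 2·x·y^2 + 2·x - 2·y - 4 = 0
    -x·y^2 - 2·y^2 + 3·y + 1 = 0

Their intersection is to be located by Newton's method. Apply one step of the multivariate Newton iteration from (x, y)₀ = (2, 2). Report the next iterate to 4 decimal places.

(1.1317, 1.5749)

At (2, 2): F = (32.0000, -9.0000).
Jacobian J = [[10·x + 2·y^2 + 2, 4·x·y - 2], [-y^2, -2·x·y - 4·y + 3]].
At the point, J = [[30.0000, 14.0000], [-4.0000, -13.0000]] (det J = -334.0000).
Solving J·Δ = −F gives Δ = (-0.8683, -0.4251).
Then the next iterate is (x, y)₁ = (1.1317, 1.5749).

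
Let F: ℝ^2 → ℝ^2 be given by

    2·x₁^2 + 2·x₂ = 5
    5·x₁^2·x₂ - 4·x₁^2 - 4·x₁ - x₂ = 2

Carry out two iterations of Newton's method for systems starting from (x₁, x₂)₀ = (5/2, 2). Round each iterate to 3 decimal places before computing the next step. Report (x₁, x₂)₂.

(-0.488, 5.457)

At (5/2, 2): F = (11.500, 23.500).
Jacobian J = [[4·x₁, 2], [10·x₁·x₂ - 8·x₁ - 4, 5·x₁^2 - 1]].
At the point, J = [[10.000, 2.000], [26.000, 30.250]] (det J = 250.500).
Solving J·Δ = −F gives Δ = (-1.201, 0.255).
Then the next iterate is (x₁, x₂)₁ = (1.299, 2.255).
Round to (1.299, 2.255) and repeat: F = (2.88480, 2.82484), J = [[5.196, 2.000], [14.90045, 7.43700]].
Δ = (-1.787, 3.202), so (x₁, x₂)₂ = (-0.488, 5.457).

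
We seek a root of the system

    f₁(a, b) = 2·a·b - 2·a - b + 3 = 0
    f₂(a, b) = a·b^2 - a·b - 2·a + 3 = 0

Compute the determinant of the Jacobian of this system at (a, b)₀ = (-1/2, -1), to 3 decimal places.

-6.000

J = [[2·b - 2, 2·a - 1], [b^2 - b - 2, 2·a·b - a]].
At the point, J = [[-4.000, -2.000], [0.000, 1.500]].
det J = -6.000.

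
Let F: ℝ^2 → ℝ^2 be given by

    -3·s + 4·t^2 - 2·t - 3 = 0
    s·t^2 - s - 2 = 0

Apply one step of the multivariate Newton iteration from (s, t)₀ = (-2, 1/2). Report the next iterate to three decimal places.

(-1.333, 0.000)

At (-2, 1/2): F = (3.000, -0.500).
Jacobian J = [[-3, 8·t - 2], [t^2 - 1, 2·s·t]].
At the point, J = [[-3.000, 2.000], [-0.750, -2.000]] (det J = 7.500).
Solving J·Δ = −F gives Δ = (0.667, -0.500).
Then the next iterate is (s, t)₁ = (-1.333, 0.000).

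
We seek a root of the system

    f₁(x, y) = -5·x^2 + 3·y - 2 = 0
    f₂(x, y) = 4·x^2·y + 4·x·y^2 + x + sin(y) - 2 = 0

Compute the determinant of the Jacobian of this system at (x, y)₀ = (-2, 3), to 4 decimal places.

-626.7998

J = [[-10·x, 3], [8·x·y + 4·y^2 + 1, 4·x^2 + 8·x·y + cos(y)]].
At the point, J = [[20.0000, 3.0000], [-11.0000, -32.989992]].
det J = -626.7998.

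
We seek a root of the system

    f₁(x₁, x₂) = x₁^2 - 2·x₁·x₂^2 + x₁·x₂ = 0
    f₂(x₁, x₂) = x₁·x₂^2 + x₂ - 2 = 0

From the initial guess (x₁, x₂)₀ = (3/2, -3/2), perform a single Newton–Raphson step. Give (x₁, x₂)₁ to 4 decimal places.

At (3/2, -3/2): F = (-6.7500, -0.1250).
Jacobian J = [[2·x₁ - 2·x₂^2 + x₂, -4·x₁·x₂ + x₁], [x₂^2, 2·x₁·x₂ + 1]].
At the point, J = [[-3.0000, 10.5000], [2.2500, -3.5000]] (det J = -13.1250).
Solving J·Δ = −F gives Δ = (1.9000, 1.1857).
Then the next iterate is (x₁, x₂)₁ = (3.4000, -0.3143).

(3.4000, -0.3143)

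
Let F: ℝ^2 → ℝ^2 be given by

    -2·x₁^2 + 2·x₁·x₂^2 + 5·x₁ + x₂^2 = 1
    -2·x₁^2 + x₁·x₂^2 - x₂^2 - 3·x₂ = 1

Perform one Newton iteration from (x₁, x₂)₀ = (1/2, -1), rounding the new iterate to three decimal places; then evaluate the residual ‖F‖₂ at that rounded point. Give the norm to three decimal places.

At (1/2, -1): F = (3.000, 1.000).
Jacobian J = [[-4·x₁ + 2·x₂^2 + 5, 4·x₁·x₂ + 2·x₂], [-4·x₁ + x₂^2, 2·x₁·x₂ - 2·x₂ - 3]].
At the point, J = [[5.000, -4.000], [-1.000, -2.000]] (det J = -14.000).
Solving J·Δ = −F gives Δ = (-0.143, 0.571).
Then the next iterate is (x₁, x₂)₁ = (0.357, -0.429).
Re-evaluating at (0.357, -0.429): F = (0.84555, -0.08624), so ‖F‖₂ = 0.850.

0.850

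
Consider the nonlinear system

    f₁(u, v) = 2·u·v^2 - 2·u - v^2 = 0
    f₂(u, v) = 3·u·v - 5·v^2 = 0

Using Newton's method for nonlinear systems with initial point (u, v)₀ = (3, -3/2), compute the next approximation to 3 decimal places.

(-29.700, -6.600)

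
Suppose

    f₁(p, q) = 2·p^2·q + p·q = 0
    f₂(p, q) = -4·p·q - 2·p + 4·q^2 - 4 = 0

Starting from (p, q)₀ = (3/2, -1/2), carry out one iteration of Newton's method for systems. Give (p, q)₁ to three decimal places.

(0.129, -0.800)

At (3/2, -1/2): F = (-3.000, -3.000).
Jacobian J = [[4·p·q + q, 2·p^2 + p], [-4·q - 2, -4·p + 8·q]].
At the point, J = [[-3.500, 6.000], [0.000, -10.000]] (det J = 35.000).
Solving J·Δ = −F gives Δ = (-1.371, -0.300).
Then the next iterate is (p, q)₁ = (0.129, -0.800).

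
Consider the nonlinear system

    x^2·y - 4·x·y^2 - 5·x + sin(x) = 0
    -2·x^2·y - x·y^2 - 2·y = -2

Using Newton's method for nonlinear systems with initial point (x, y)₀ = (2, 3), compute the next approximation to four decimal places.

At (2, 3): F = (-69.090703, -46.0000).
Jacobian J = [[2·x·y - 4·y^2 + cos(x) - 5, x^2 - 8·x·y], [-4·x·y - y^2, -2·x^2 - 2·x·y - 2]].
At the point, J = [[-29.416147, -44.0000], [-33.0000, -22.0000]] (det J = -804.844770).
Solving J·Δ = −F gives Δ = (-0.6262, -1.1516).
Then the next iterate is (x, y)₁ = (1.3738, 1.8484).

(1.3738, 1.8484)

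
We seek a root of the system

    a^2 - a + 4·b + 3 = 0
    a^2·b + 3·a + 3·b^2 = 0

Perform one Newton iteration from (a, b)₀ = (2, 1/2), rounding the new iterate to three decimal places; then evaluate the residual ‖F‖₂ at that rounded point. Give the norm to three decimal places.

1565.009

At (2, 1/2): F = (7.000, 8.750).
Jacobian J = [[2·a - 1, 4], [2·a·b + 3, a^2 + 6·b]].
At the point, J = [[3.000, 4.000], [5.000, 7.000]] (det J = 1.000).
Solving J·Δ = −F gives Δ = (-14.000, 8.750).
Then the next iterate is (a, b)₁ = (-12.000, 9.250).
Re-evaluating at (-12.000, 9.250): F = (196.000, 1552.68750), so ‖F‖₂ = 1565.009.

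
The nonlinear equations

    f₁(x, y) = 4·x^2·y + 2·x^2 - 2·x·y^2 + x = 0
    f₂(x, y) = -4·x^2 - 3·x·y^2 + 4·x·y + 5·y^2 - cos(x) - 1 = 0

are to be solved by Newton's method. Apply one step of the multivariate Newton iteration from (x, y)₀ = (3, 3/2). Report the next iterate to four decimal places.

(1.9024, 0.7968)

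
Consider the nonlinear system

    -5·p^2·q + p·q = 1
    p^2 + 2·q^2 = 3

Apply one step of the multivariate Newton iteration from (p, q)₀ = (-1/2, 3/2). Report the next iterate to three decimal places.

(-0.142, 1.268)

At (-1/2, 3/2): F = (-3.625, 1.750).
Jacobian J = [[-10·p·q + q, -5·p^2 + p], [2·p, 4·q]].
At the point, J = [[9.000, -1.750], [-1.000, 6.000]] (det J = 52.250).
Solving J·Δ = −F gives Δ = (0.358, -0.232).
Then the next iterate is (p, q)₁ = (-0.142, 1.268).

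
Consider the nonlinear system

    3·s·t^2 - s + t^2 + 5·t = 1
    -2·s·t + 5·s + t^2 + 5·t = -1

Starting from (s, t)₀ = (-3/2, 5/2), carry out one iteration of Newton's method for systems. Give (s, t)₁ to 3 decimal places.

At (-3/2, 5/2): F = (-8.875, 19.750).
Jacobian J = [[3·t^2 - 1, 6·s·t + 2·t + 5], [-2·t + 5, -2·s + 2·t + 5]].
At the point, J = [[17.750, -12.500], [0.000, 13.000]] (det J = 230.750).
Solving J·Δ = −F gives Δ = (-0.570, -1.519).
Then the next iterate is (s, t)₁ = (-2.070, 0.981).

(-2.070, 0.981)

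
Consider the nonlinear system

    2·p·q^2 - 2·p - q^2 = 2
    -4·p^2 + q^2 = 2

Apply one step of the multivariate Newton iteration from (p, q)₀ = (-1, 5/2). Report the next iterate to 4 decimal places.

(-0.4783, 1.6152)

At (-1, 5/2): F = (-18.7500, 0.2500).
Jacobian J = [[2·q^2 - 2, 4·p·q - 2·q], [-8·p, 2·q]].
At the point, J = [[10.5000, -15.0000], [8.0000, 5.0000]] (det J = 172.5000).
Solving J·Δ = −F gives Δ = (0.5217, -0.8848).
Then the next iterate is (p, q)₁ = (-0.4783, 1.6152).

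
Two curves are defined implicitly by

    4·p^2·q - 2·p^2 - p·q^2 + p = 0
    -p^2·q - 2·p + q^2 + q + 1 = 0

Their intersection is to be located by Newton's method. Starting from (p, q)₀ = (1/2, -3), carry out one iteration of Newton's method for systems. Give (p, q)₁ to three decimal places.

At (1/2, -3): F = (-7.500, 6.750).
Jacobian J = [[8·p·q - 4·p - q^2 + 1, 4·p^2 - 2·p·q], [-2·p·q - 2, -p^2 + 2·q + 1]].
At the point, J = [[-22.000, 4.000], [1.000, -5.250]] (det J = 111.500).
Solving J·Δ = −F gives Δ = (-0.111, 1.265).
Then the next iterate is (p, q)₁ = (0.389, -1.735).

(0.389, -1.735)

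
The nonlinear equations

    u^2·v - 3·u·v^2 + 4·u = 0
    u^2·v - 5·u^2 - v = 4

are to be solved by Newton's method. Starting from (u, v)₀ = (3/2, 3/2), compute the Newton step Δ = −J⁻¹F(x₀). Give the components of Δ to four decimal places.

(-1.3059, -0.2698)

At (3/2, 3/2): F = (-0.7500, -13.3750).
Jacobian J = [[2·u·v - 3·v^2 + 4, u^2 - 6·u·v], [2·u·v - 10·u, u^2 - 1]].
At the point, J = [[1.7500, -11.2500], [-10.5000, 1.2500]] (det J = -115.9375).
Solving J·Δ = −F gives Δ = (-1.3059, -0.2698).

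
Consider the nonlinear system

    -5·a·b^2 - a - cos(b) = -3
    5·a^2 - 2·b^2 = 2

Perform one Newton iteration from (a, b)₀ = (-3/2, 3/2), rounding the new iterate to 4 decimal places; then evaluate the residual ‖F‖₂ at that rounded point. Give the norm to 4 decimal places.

At (-3/2, 3/2): F = (21.304263, 4.7500).
Jacobian J = [[-5·b^2 - 1, -10·a·b + sin(b)], [10·a, -4·b]].
At the point, J = [[-12.2500, 23.497495], [-15.0000, -6.0000]] (det J = 425.962425).
Solving J·Δ = −F gives Δ = (0.5621, -0.6136).
Then the next iterate is (a, b)₁ = (-0.9379, 0.8864).
Re-evaluating at (-0.9379, 0.8864): F = (6.990258, 0.826872), so ‖F‖₂ = 7.0390.

7.0390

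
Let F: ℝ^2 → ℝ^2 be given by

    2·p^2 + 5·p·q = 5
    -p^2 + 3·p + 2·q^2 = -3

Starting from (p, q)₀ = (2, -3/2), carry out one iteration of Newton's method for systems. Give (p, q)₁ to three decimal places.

At (2, -3/2): F = (-12.000, 9.500).
Jacobian J = [[4·p + 5·q, 5·p], [-2·p + 3, 4·q]].
At the point, J = [[0.500, 10.000], [-1.000, -6.000]] (det J = 7.000).
Solving J·Δ = −F gives Δ = (3.286, 1.036).
Then the next iterate is (p, q)₁ = (5.286, -0.464).

(5.286, -0.464)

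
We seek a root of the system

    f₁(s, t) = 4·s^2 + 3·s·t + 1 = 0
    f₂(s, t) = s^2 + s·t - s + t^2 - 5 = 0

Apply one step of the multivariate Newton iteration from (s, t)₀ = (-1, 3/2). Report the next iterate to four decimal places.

At (-1, 3/2): F = (0.5000, -2.2500).
Jacobian J = [[8·s + 3·t, 3·s], [2·s + t - 1, s + 2·t]].
At the point, J = [[-3.5000, -3.0000], [-1.5000, 2.0000]] (det J = -11.5000).
Solving J·Δ = −F gives Δ = (-0.5000, 0.7500).
Then the next iterate is (s, t)₁ = (-1.5000, 2.2500).

(-1.5000, 2.2500)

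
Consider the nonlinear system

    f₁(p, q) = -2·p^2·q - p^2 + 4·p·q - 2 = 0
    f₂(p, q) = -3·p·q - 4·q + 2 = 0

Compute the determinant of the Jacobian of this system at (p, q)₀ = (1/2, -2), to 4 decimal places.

J = [[-4·p·q - 2·p + 4·q, -2·p^2 + 4·p], [-3·q, -3·p - 4]].
At the point, J = [[-5.0000, 1.5000], [6.0000, -5.5000]].
det J = 18.5000.

18.5000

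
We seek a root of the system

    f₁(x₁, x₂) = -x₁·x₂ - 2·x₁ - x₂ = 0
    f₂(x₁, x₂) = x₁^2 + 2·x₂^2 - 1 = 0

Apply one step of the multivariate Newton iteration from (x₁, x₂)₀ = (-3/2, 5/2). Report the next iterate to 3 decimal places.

At (-3/2, 5/2): F = (4.250, 13.750).
Jacobian J = [[-x₂ - 2, -x₁ - 1], [2·x₁, 4·x₂]].
At the point, J = [[-4.500, 0.500], [-3.000, 10.000]] (det J = -43.500).
Solving J·Δ = −F gives Δ = (0.819, -1.129).
Then the next iterate is (x₁, x₂)₁ = (-0.681, 1.371).

(-0.681, 1.371)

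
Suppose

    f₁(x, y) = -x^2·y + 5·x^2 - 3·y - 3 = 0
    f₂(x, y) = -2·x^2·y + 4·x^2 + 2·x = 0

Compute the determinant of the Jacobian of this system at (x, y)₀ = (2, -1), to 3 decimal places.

J = [[-2·x·y + 10·x, -x^2 - 3], [-4·x·y + 8·x + 2, -2·x^2]].
At the point, J = [[24.000, -7.000], [26.000, -8.000]].
det J = -10.000.

-10.000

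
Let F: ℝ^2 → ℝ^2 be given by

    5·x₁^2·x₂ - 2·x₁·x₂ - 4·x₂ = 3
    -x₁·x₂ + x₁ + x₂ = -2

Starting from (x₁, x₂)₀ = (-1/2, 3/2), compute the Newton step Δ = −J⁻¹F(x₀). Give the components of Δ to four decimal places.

At (-1/2, 3/2): F = (-5.6250, 3.7500).
Jacobian J = [[10·x₁·x₂ - 2·x₂, 5·x₁^2 - 2·x₁ - 4], [-x₂ + 1, -x₁ + 1]].
At the point, J = [[-10.5000, -1.7500], [-0.5000, 1.5000]] (det J = -16.6250).
Solving J·Δ = −F gives Δ = (-0.1128, -2.5376).

(-0.1128, -2.5376)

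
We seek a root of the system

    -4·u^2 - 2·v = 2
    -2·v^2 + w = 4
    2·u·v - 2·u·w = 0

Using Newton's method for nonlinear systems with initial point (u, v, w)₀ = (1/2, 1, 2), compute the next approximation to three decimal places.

At (1/2, 1, 2): F = (-5.000, -4.000, -1.000).
Jacobian J = [[-8·u, -2, 0], [0, -4·v, 1], [2·v - 2·w, 2·u, -2·u]].
At the point, J = [[-4.000, -2.000, 0.000], [0.000, -4.000, 1.000], [-2.000, 1.000, -1.000]] (det J = -8.000).
Solving J·Δ = −F gives Δ = (-0.625, -1.250, -1.000).
Then the next iterate is (u, v, w)₁ = (-0.125, -0.250, 1.000).

(-0.125, -0.250, 1.000)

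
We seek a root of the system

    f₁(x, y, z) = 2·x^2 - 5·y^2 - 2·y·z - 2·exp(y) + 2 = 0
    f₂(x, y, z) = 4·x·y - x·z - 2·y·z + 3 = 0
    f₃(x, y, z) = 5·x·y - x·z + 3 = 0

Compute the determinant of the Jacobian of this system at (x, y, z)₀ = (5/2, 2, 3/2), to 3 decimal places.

J = [[4·x, -10·y - 2·z - 2·exp(y), -2·y], [4·y - z, 4·x - 2·z, -x - 2·y], [5·y - z, 5·x, -x]].
At the point, J = [[10.000, -37.77811, -4.000], [6.500, 7.000, -6.500], [8.500, 12.500, -2.500]].
det J = 2023.846.

2023.846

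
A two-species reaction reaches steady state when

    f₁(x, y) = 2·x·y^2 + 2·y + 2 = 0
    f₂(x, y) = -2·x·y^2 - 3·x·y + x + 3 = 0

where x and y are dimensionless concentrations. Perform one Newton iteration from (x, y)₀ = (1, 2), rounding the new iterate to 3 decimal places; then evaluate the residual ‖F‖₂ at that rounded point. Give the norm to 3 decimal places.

At (1, 2): F = (14.000, -10.000).
Jacobian J = [[2·y^2, 4·x·y + 2], [-2·y^2 - 3·y + 1, -4·x·y - 3·x]].
At the point, J = [[8.000, 10.000], [-13.000, -11.000]] (det J = 42.000).
Solving J·Δ = −F gives Δ = (1.286, -2.429).
Then the next iterate is (x, y)₁ = (2.286, -0.429).
Re-evaluating at (2.286, -0.429): F = (1.98344, 7.38665), so ‖F‖₂ = 7.648.

7.648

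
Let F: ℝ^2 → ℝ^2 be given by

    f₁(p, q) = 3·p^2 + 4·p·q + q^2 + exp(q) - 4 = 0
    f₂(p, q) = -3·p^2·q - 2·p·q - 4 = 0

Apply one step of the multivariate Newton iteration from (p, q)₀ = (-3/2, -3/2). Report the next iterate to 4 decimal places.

(-2.5882, 1.9803)

At (-3/2, -3/2): F = (14.223130, 1.6250).
Jacobian J = [[6·p + 4·q, 4·p + 2·q + exp(q)], [-6·p·q - 2·q, -3·p^2 - 2·p]].
At the point, J = [[-15.0000, -8.776870], [-10.5000, -3.7500]] (det J = -35.907133).
Solving J·Δ = −F gives Δ = (-1.0882, 3.4803).
Then the next iterate is (p, q)₁ = (-2.5882, 1.9803).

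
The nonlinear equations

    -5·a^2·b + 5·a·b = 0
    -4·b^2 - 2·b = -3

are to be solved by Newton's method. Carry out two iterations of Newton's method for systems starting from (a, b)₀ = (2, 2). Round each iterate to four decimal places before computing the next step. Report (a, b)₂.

At (2, 2): F = (-20.0000, -17.0000).
Jacobian J = [[-10·a·b + 5·b, -5·a^2 + 5·a], [0, -8·b - 2]].
At the point, J = [[-30.0000, -10.0000], [0.0000, -18.0000]] (det J = 540.0000).
Solving J·Δ = −F gives Δ = (-0.3519, -0.9444).
Then the next iterate is (a, b)₁ = (1.6481, 1.0556).
Round to (1.6481, 1.0556) and repeat: F = (-5.637609, -3.568365), J = [[-12.119344, -5.340668], [0.0000, -10.4448]].
Δ = (-0.3146, -0.3416), so (a, b)₂ = (1.3335, 0.7140).

(1.3335, 0.7140)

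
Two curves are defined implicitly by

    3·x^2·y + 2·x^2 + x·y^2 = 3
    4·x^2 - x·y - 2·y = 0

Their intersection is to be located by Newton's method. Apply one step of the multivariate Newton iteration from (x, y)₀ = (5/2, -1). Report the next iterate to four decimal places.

(1.1140, -0.9123)

At (5/2, -1): F = (-6.7500, 29.5000).
Jacobian J = [[6·x·y + 4·x + y^2, 3·x^2 + 2·x·y], [8·x - y, -x - 2]].
At the point, J = [[-4.0000, 13.7500], [21.0000, -4.5000]] (det J = -270.7500).
Solving J·Δ = −F gives Δ = (-1.3860, 0.0877).
Then the next iterate is (x, y)₁ = (1.1140, -0.9123).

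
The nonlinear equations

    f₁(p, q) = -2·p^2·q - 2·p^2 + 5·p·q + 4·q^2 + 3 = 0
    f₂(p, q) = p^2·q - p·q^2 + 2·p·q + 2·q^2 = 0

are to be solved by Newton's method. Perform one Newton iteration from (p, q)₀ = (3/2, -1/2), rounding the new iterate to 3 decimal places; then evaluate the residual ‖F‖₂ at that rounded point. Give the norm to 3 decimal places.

At (3/2, -1/2): F = (-2.000, -2.500).
Jacobian J = [[-4·p·q - 4·p + 5·q, -2·p^2 + 5·p + 8·q], [2·p·q - q^2 + 2·q, p^2 - 2·p·q + 2·p + 4·q]].
At the point, J = [[-5.500, -1.000], [-2.750, 4.750]] (det J = -28.875).
Solving J·Δ = −F gives Δ = (-0.416, 0.286).
Then the next iterate is (p, q)₁ = (1.084, -0.214).
Re-evaluating at (1.084, -0.214): F = (0.17612, -0.67346), so ‖F‖₂ = 0.696.

0.696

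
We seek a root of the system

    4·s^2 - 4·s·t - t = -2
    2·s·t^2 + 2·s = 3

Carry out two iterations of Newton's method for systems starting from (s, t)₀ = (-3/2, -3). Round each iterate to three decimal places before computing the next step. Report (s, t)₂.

(-2.911, 5.176)

At (-3/2, -3): F = (-4.000, -33.000).
Jacobian J = [[8·s - 4·t, -4·s - 1], [2·t^2 + 2, 4·s·t]].
At the point, J = [[0.000, 5.000], [20.000, 18.000]] (det J = -100.000).
Solving J·Δ = −F gives Δ = (0.930, 0.800).
Then the next iterate is (s, t)₁ = (-0.570, -2.200).
Round to (-0.570, -2.200) and repeat: F = (0.48360, -9.65760), J = [[4.240, 1.280], [11.680, 5.016]].
Δ = (-2.341, 7.376), so (s, t)₂ = (-2.911, 5.176).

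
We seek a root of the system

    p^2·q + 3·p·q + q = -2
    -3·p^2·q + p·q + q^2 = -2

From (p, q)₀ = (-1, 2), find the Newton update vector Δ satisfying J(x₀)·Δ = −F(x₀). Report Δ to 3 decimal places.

(0.143, 0.286)

At (-1, 2): F = (0.000, -2.000).
Jacobian J = [[2·p·q + 3·q, p^2 + 3·p + 1], [-6·p·q + q, -3·p^2 + p + 2·q]].
At the point, J = [[2.000, -1.000], [14.000, 0.000]] (det J = 14.000).
Solving J·Δ = −F gives Δ = (0.143, 0.286).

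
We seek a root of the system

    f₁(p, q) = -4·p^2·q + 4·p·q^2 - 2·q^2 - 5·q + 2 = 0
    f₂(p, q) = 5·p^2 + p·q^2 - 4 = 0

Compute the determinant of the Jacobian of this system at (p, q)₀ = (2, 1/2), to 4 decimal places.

J = [[-8·p·q + 4·q^2, -4·p^2 + 8·p·q - 4·q - 5], [10·p + q^2, 2·p·q]].
At the point, J = [[-7.0000, -15.0000], [20.2500, 2.0000]].
det J = 289.7500.

289.7500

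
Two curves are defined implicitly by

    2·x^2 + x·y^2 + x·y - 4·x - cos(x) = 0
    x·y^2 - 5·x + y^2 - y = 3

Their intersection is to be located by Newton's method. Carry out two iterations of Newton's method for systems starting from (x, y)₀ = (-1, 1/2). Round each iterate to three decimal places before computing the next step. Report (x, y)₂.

At (-1, 1/2): F = (4.70970, 1.500).
Jacobian J = [[4·x + y^2 + y + sin(x) - 4, 2·x·y + x], [y^2 - 5, 2·x·y + 2·y - 1]].
At the point, J = [[-8.09147, -2.000], [-4.750, -1.000]] (det J = -1.40853).
Solving J·Δ = −F gives Δ = (-1.214, 7.266).
Then the next iterate is (x, y)₁ = (-2.214, 7.766).
Round to (-2.214, 7.766) and repeat: F = (-131.46258, -72.91326), J = [[54.42058, -36.60185], [55.31076, -19.85585]].
Δ = (0.062, -3.500), so (x, y)₂ = (-2.152, 4.266).

(-2.152, 4.266)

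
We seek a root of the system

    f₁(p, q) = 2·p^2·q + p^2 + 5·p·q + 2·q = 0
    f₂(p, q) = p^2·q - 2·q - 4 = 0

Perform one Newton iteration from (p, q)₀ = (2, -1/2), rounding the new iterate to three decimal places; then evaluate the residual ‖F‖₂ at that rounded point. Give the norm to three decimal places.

At (2, -1/2): F = (-6.000, -5.000).
Jacobian J = [[4·p·q + 2·p + 5·q, 2·p^2 + 5·p + 2], [2·p·q, p^2 - 2]].
At the point, J = [[-2.500, 20.000], [-2.000, 2.000]] (det J = 35.000).
Solving J·Δ = −F gives Δ = (-2.514, -0.014).
Then the next iterate is (p, q)₁ = (-0.514, -0.514).
Re-evaluating at (-0.514, -0.514): F = (0.28558, -3.10780), so ‖F‖₂ = 3.121.

3.121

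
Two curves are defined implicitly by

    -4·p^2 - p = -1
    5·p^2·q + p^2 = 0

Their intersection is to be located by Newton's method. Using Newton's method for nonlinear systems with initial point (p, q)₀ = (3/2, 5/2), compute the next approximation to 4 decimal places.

At (3/2, 5/2): F = (-9.5000, 30.3750).
Jacobian J = [[-8·p - 1, 0], [10·p·q + 2·p, 5·p^2]].
At the point, J = [[-13.0000, 0.0000], [40.5000, 11.2500]] (det J = -146.2500).
Solving J·Δ = −F gives Δ = (-0.7308, -0.0692).
Then the next iterate is (p, q)₁ = (0.7692, 2.4308).

(0.7692, 2.4308)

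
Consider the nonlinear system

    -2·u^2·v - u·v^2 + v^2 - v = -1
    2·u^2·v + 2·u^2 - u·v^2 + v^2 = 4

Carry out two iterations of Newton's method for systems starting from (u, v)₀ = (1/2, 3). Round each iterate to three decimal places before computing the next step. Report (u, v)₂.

(0.511, 2.190)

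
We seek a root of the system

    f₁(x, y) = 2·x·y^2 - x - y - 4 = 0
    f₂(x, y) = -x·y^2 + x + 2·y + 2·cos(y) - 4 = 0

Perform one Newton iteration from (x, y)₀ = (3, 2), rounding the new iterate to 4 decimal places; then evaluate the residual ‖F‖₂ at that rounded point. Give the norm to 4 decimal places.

At (3, 2): F = (15.0000, -9.832294).
Jacobian J = [[2·y^2 - 1, 4·x·y - 1], [-y^2 + 1, -2·x·y - 2·sin(y) + 2]].
At the point, J = [[7.0000, 23.0000], [-3.0000, -11.818595]] (det J = -13.730164).
Solving J·Δ = −F gives Δ = (3.5589, -1.7353).
Then the next iterate is (x, y)₁ = (6.5589, 0.2647).
Re-evaluating at (6.5589, 0.2647): F = (-9.904487, 4.559086), so ‖F‖₂ = 10.9034.

10.9034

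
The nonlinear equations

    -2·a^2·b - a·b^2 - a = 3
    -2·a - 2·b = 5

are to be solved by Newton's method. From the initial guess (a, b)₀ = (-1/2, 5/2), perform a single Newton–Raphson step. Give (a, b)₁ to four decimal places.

At (-1/2, 5/2): F = (-0.6250, -9.0000).
Jacobian J = [[-4·a·b - b^2 - 1, -2·a^2 - 2·a·b], [-2, -2]].
At the point, J = [[-2.2500, 2.0000], [-2.0000, -2.0000]] (det J = 8.5000).
Solving J·Δ = −F gives Δ = (-2.2647, -2.2353).
Then the next iterate is (a, b)₁ = (-2.7647, 0.2647).

(-2.7647, 0.2647)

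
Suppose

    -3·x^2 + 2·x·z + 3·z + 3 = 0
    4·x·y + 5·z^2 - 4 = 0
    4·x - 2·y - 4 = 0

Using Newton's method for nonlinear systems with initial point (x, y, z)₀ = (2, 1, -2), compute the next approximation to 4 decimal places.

(0.6889, -0.6222, -1.7111)

At (2, 1, -2): F = (-23.0000, 24.0000, 2.0000).
Jacobian J = [[-6·x + 2·z, 0, 2·x + 3], [4·y, 4·x, 10·z], [4, -2, 0]].
At the point, J = [[-16.0000, 0.0000, 7.0000], [4.0000, 8.0000, -20.0000], [4.0000, -2.0000, 0.0000]] (det J = 360.0000).
Solving J·Δ = −F gives Δ = (-1.3111, -1.6222, 0.2889).
Then the next iterate is (x, y, z)₁ = (0.6889, -0.6222, -1.7111).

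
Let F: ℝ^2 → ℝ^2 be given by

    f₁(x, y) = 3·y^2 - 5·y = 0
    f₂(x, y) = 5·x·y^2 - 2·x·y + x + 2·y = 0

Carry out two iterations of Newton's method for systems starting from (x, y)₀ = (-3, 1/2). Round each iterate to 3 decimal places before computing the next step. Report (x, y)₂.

(-4.185, -0.058)

At (-3, 1/2): F = (-1.750, -2.750).
Jacobian J = [[0, 6·y - 5], [5·y^2 - 2·y + 1, 10·x·y - 2·x + 2]].
At the point, J = [[0.000, -2.000], [1.250, -7.000]] (det J = 2.500).
Solving J·Δ = −F gives Δ = (-2.700, -0.875).
Then the next iterate is (x, y)₁ = (-5.700, -0.375).
Round to (-5.700, -0.375) and repeat: F = (2.29688, -14.73281), J = [[0.000, -7.250], [2.45312, 34.775]].
Δ = (1.515, 0.317), so (x, y)₂ = (-4.185, -0.058).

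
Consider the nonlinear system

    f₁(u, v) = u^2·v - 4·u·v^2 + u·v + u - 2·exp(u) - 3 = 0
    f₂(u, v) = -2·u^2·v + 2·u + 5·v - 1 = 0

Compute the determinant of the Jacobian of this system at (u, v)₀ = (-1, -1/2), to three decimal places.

-0.707

J = [[2·u·v - 4·v^2 + v - 2·exp(u) + 1, u^2 - 8·u·v + u], [-4·u·v + 2, -2·u^2 + 5]].
At the point, J = [[-0.23576, -4.000], [0.000, 3.000]].
det J = -0.707.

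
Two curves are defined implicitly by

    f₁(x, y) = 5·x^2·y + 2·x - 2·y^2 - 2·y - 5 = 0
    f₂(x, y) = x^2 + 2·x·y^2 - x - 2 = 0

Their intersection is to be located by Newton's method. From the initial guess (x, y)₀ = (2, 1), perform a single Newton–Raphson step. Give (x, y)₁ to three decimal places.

At (2, 1): F = (15.000, 4.000).
Jacobian J = [[10·x·y + 2, 5·x^2 - 4·y - 2], [2·x + 2·y^2 - 1, 4·x·y]].
At the point, J = [[22.000, 14.000], [5.000, 8.000]] (det J = 106.000).
Solving J·Δ = −F gives Δ = (-0.604, -0.123).
Then the next iterate is (x, y)₁ = (1.396, 0.877).

(1.396, 0.877)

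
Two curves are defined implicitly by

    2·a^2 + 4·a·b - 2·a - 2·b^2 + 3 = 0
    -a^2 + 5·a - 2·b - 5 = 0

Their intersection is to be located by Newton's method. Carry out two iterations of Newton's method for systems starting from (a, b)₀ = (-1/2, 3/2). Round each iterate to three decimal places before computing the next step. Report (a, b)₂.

At (-1/2, 3/2): F = (-3.000, -10.750).
Jacobian J = [[4·a + 4·b - 2, 4·a - 4·b], [-2·a + 5, -2]].
At the point, J = [[2.000, -8.000], [6.000, -2.000]] (det J = 44.000).
Solving J·Δ = −F gives Δ = (1.818, 0.080).
Then the next iterate is (a, b)₁ = (1.318, 1.580).
Round to (1.318, 1.580) and repeat: F = (7.17521, -3.30712), J = [[9.592, -1.048], [2.364, -2.000]].
Δ = (-1.066, -2.914), so (a, b)₂ = (0.252, -1.334).

(0.252, -1.334)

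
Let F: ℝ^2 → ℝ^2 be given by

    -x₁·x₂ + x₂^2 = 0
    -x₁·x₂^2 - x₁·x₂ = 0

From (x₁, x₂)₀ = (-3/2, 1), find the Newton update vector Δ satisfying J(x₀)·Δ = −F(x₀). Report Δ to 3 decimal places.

(-0.300, -0.800)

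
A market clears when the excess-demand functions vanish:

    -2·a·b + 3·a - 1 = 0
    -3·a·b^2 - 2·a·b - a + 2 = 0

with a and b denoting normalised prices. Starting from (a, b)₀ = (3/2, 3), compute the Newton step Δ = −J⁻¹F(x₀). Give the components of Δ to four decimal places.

At (3/2, 3): F = (-5.5000, -49.0000).
Jacobian J = [[-2·b + 3, -2·a], [-3·b^2 - 2·b - 1, -6·a·b - 2·a]].
At the point, J = [[-3.0000, -3.0000], [-34.0000, -30.0000]] (det J = -12.0000).
Solving J·Δ = −F gives Δ = (1.5000, -3.3333).

(1.5000, -3.3333)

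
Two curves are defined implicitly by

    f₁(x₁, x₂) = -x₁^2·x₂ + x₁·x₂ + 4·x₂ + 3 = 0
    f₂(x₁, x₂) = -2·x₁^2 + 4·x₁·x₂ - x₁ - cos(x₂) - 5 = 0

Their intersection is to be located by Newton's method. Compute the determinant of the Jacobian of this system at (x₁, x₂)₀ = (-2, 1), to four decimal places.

-13.7926

J = [[-2·x₁·x₂ + x₂, -x₁^2 + x₁ + 4], [-4·x₁ + 4·x₂ - 1, 4·x₁ + sin(x₂)]].
At the point, J = [[5.0000, -2.0000], [11.0000, -7.158529]].
det J = -13.7926.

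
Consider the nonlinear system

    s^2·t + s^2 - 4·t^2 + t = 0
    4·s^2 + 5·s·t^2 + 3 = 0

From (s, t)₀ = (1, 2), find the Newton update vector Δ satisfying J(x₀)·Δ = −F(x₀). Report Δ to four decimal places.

At (1, 2): F = (-11.0000, 27.0000).
Jacobian J = [[2·s·t + 2·s, s^2 - 8·t + 1], [8·s + 5·t^2, 10·s·t]].
At the point, J = [[6.0000, -14.0000], [28.0000, 20.0000]] (det J = 512.0000).
Solving J·Δ = −F gives Δ = (-0.3086, -0.9180).

(-0.3086, -0.9180)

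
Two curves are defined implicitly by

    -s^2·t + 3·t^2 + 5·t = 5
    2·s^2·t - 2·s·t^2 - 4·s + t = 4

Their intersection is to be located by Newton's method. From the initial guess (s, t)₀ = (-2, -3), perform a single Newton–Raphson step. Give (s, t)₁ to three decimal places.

At (-2, -3): F = (19.000, 13.000).
Jacobian J = [[-2·s·t, -s^2 + 6·t + 5], [4·s·t - 2·t^2 - 4, 2·s^2 - 4·s·t + 1]].
At the point, J = [[-12.000, -17.000], [2.000, -15.000]] (det J = 214.000).
Solving J·Δ = −F gives Δ = (0.299, 0.907).
Then the next iterate is (s, t)₁ = (-1.701, -2.093).

(-1.701, -2.093)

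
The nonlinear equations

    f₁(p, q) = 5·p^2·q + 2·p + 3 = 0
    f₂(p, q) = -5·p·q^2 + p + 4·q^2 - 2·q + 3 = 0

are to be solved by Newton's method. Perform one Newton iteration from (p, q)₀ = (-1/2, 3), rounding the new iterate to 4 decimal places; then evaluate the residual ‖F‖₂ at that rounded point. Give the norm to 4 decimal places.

At (-1/2, 3): F = (5.7500, 55.0000).
Jacobian J = [[10·p·q + 2, 5·p^2], [-5·q^2 + 1, -10·p·q + 8·q - 2]].
At the point, J = [[-13.0000, 1.2500], [-44.0000, 37.0000]] (det J = -426.0000).
Solving J·Δ = −F gives Δ = (0.3380, -1.0845).
Then the next iterate is (p, q)₁ = (-0.1620, 1.9155).
Re-evaluating at (-0.1620, 1.9155): F = (2.927352, 16.655565), so ‖F‖₂ = 16.9109.

16.9109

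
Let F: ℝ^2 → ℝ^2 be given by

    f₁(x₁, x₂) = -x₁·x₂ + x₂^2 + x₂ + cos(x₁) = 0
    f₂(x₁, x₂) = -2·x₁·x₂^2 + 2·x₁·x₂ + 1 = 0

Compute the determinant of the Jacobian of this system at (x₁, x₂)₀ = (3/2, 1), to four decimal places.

5.9925

J = [[-x₂ - sin(x₁), -x₁ + 2·x₂ + 1], [-2·x₂^2 + 2·x₂, -4·x₁·x₂ + 2·x₁]].
At the point, J = [[-1.997495, 1.5000], [0.0000, -3.0000]].
det J = 5.9925.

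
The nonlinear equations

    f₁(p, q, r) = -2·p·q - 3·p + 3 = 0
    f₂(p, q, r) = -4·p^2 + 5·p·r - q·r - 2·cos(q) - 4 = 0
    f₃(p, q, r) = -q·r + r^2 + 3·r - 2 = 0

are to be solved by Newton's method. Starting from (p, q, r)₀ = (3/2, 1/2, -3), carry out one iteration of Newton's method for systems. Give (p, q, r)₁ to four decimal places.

At (3/2, 1/2, -3): F = (-3.0000, -35.755165, -0.5000).
Jacobian J = [[-2·q - 3, -2·p, 0], [-8·p + 5·r, -r + 2·sin(q), 5·p - q], [0, -r, -q + 2·r + 3]].
At the point, J = [[-4.0000, -3.0000, 0.0000], [-27.0000, 3.958851, 7.0000], [0.0000, 3.0000, -3.5000]] (det J = 422.923915).
Solving J·Δ = −F gives Δ = (-1.1598, 0.5464, 0.3255).
Then the next iterate is (p, q, r)₁ = (0.3402, 1.0464, -2.6745).

(0.3402, 1.0464, -2.6745)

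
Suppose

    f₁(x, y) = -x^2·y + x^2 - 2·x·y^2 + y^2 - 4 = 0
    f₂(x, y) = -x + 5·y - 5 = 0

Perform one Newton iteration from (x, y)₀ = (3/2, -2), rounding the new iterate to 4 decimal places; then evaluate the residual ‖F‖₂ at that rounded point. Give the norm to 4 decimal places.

19.3007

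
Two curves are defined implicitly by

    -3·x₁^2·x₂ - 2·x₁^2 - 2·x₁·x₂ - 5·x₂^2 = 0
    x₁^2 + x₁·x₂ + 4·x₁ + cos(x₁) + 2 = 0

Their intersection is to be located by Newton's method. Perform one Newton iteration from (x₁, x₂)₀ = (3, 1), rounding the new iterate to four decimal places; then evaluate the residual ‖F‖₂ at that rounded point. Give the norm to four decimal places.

At (3, 1): F = (-56.0000, 25.010008).
Jacobian J = [[-6·x₁·x₂ - 4·x₁ - 2·x₂, -3·x₁^2 - 2·x₁ - 10·x₂], [2·x₁ + x₂ - sin(x₁) + 4, x₁]].
At the point, J = [[-32.0000, -43.0000], [10.858880, 3.0000]] (det J = 370.931840).
Solving J·Δ = −F gives Δ = (-2.4464, 0.5182).
Then the next iterate is (x₁, x₂)₁ = (0.5536, 1.5182).
Re-evaluating at (0.5536, 1.5182): F = (-15.214415, 6.211986), so ‖F‖₂ = 16.4337.

16.4337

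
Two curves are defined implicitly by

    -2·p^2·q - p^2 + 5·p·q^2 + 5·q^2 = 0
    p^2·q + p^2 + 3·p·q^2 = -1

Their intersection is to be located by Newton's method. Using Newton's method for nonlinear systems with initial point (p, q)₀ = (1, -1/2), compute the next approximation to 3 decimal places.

(-0.189, -0.416)

At (1, -1/2): F = (2.500, 2.250).
Jacobian J = [[-4·p·q - 2·p + 5·q^2, -2·p^2 + 10·p·q + 10·q], [2·p·q + 2·p + 3·q^2, p^2 + 6·p·q]].
At the point, J = [[1.250, -12.000], [1.750, -2.000]] (det J = 18.500).
Solving J·Δ = −F gives Δ = (-1.189, 0.084).
Then the next iterate is (p, q)₁ = (-0.189, -0.416).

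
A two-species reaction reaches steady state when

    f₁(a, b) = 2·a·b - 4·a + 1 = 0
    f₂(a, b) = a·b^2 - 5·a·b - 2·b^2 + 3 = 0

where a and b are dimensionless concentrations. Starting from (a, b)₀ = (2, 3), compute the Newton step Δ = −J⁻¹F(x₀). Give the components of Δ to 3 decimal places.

(-14.500, 6.000)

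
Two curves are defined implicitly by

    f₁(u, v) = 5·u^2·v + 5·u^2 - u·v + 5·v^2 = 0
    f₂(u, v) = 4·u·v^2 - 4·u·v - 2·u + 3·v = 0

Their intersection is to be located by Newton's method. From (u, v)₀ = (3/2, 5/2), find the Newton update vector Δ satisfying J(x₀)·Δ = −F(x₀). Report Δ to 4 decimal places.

At (3/2, 5/2): F = (66.8750, 27.0000).
Jacobian J = [[10·u·v + 10·u - v, 5·u^2 - u + 10·v], [4·v^2 - 4·v - 2, 8·u·v - 4·u + 3]].
At the point, J = [[50.0000, 34.7500], [13.0000, 27.0000]] (det J = 898.2500).
Solving J·Δ = −F gives Δ = (-0.9656, -0.5351).

(-0.9656, -0.5351)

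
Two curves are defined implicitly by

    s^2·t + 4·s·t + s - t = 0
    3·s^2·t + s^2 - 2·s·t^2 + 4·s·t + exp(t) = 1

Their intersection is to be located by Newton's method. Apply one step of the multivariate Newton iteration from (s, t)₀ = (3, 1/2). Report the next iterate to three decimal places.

(2.160, 0.102)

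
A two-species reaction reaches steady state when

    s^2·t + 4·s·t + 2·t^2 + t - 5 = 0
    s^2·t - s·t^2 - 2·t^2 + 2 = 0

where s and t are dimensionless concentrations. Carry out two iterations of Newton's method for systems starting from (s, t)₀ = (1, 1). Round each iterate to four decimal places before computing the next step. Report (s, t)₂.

At (1, 1): F = (3.0000, 0.0000).
Jacobian J = [[2·s·t + 4·t, s^2 + 4·s + 4·t + 1], [2·s·t - t^2, s^2 - 2·s·t - 4·t]].
At the point, J = [[6.0000, 10.0000], [1.0000, -5.0000]] (det J = -40.0000).
Solving J·Δ = −F gives Δ = (-0.3750, -0.0750).
Then the next iterate is (s, t)₁ = (0.6250, 0.9250).
Round to (0.6250, 0.9250) and repeat: F = (0.310078, 0.115312), J = [[4.856250, 7.590625], [0.300625, -4.465625]].
Δ = (-0.0943, 0.0195), so (s, t)₂ = (0.5307, 0.9445).

(0.5307, 0.9445)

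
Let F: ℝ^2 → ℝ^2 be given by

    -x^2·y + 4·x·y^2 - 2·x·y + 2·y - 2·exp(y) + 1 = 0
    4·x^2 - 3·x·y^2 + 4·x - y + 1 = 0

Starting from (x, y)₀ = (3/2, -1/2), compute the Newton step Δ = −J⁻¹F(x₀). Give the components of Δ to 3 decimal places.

At (3/2, -1/2): F = (2.91194, 15.375).
Jacobian J = [[-2·x·y + 4·y^2 - 2·y, -x^2 + 8·x·y - 2·x - 2·exp(y) + 2], [8·x - 3·y^2 + 4, -6·x·y - 1]].
At the point, J = [[3.500, -10.46306], [15.250, 3.500]] (det J = 171.81169).
Solving J·Δ = −F gives Δ = (-0.996, -0.055).

(-0.996, -0.055)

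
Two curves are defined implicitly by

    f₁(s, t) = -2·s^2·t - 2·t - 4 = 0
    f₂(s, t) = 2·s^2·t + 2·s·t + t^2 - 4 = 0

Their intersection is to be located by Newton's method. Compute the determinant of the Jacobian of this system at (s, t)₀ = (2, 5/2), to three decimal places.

-90.000

J = [[-4·s·t, -2·s^2 - 2], [4·s·t + 2·t, 2·s^2 + 2·s + 2·t]].
At the point, J = [[-20.000, -10.000], [25.000, 17.000]].
det J = -90.000.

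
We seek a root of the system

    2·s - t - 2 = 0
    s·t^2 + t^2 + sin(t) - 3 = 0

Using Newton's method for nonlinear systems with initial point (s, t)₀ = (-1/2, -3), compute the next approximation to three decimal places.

At (-1/2, -3): F = (0.000, 1.35888).
Jacobian J = [[2, -1], [t^2, 2·s·t + 2·t + cos(t)]].
At the point, J = [[2.000, -1.000], [9.000, -3.98999]] (det J = 1.02002).
Solving J·Δ = −F gives Δ = (-1.332, -2.664).
Then the next iterate is (s, t)₁ = (-1.832, -5.664).

(-1.832, -5.664)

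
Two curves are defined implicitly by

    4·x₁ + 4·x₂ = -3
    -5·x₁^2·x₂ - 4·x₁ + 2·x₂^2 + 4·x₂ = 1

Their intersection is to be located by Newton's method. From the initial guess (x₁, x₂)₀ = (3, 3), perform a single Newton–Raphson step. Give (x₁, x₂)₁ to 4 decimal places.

At (3, 3): F = (27.0000, -118.0000).
Jacobian J = [[4, 4], [-10·x₁·x₂ - 4, -5·x₁^2 + 4·x₂ + 4]].
At the point, J = [[4.0000, 4.0000], [-94.0000, -29.0000]] (det J = 260.0000).
Solving J·Δ = −F gives Δ = (1.1962, -7.9462).
Then the next iterate is (x₁, x₂)₁ = (4.1962, -4.9462).

(4.1962, -4.9462)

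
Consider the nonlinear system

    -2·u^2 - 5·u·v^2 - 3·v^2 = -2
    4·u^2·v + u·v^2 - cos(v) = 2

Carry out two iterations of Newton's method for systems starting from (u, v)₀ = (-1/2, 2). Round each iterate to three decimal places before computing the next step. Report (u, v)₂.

At (-1/2, 2): F = (-0.500, -1.58385).
Jacobian J = [[-4·u - 5·v^2, -10·u·v - 6·v], [8·u·v + v^2, 4·u^2 + 2·u·v + sin(v)]].
At the point, J = [[-18.000, -2.000], [-4.000, -0.09070]] (det J = -6.36735).
Solving J·Δ = −F gives Δ = (-0.490, 4.163).
Then the next iterate is (u, v)₁ = (-0.990, 6.163).
Round to (-0.990, 6.163) and repeat: F = (74.10581, -16.43410), J = [[-185.95285, 24.03570], [-10.82839, -8.40224]].
Δ = (0.125, -2.117), so (u, v)₂ = (-0.865, 4.046).

(-0.865, 4.046)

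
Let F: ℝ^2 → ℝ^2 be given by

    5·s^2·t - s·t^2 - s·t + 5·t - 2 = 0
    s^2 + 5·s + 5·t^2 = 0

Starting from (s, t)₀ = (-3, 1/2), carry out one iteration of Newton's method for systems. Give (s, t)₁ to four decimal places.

At (-3, 1/2): F = (25.2500, -4.7500).
Jacobian J = [[10·s·t - t^2 - t, 5·s^2 - 2·s·t - s + 5], [2·s + 5, 10·t]].
At the point, J = [[-15.7500, 56.0000], [-1.0000, 5.0000]] (det J = -22.7500).
Solving J·Δ = −F gives Δ = (17.2418, 4.3984).
Then the next iterate is (s, t)₁ = (14.2418, 4.8984).

(14.2418, 4.8984)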